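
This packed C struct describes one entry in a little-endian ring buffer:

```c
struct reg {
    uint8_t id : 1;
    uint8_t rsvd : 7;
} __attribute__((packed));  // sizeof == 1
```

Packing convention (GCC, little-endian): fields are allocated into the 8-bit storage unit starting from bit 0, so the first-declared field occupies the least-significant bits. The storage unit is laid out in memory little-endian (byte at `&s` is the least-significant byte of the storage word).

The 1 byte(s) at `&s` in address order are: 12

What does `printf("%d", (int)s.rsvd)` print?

[0]=0x12 (little-endian) → word 0x12
id [0+:1] = (word>>0) & 0x1 = 0
rsvd [1+:7] = (word>>1) & 0x7f = 9  ←

9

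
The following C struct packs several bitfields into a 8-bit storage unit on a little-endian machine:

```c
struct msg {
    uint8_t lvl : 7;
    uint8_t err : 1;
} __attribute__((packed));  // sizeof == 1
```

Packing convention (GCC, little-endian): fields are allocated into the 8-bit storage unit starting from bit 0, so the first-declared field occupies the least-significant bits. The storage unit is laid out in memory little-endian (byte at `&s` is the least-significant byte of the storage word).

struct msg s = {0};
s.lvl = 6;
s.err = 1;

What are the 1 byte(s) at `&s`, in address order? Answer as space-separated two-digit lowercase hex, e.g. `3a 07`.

86

lvl (7b) val=6 bits=0x6 at bit 0: 0x06
err (1b) val=1 bits=0x1 at bit 7: 0x86
word = 0x86 → little-endian bytes:
  [0]=0x86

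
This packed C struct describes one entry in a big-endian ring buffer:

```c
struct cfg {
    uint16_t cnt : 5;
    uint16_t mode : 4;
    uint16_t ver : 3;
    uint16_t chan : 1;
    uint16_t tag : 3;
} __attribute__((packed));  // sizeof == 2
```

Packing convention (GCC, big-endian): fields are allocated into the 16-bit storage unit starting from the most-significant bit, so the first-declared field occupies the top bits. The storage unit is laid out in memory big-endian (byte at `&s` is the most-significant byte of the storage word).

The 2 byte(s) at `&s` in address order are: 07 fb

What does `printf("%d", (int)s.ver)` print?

[0]=0x07 [1]=0xfb (big-endian) → word 0x07fb
cnt [11+:5] = (word>>11) & 0x1f = 0
mode [7+:4] = (word>>7) & 0xf = 15
ver [4+:3] = (word>>4) & 0x7 = 7  ←
chan [3+:1] = (word>>3) & 0x1 = 1
tag [0+:3] = (word>>0) & 0x7 = 3

7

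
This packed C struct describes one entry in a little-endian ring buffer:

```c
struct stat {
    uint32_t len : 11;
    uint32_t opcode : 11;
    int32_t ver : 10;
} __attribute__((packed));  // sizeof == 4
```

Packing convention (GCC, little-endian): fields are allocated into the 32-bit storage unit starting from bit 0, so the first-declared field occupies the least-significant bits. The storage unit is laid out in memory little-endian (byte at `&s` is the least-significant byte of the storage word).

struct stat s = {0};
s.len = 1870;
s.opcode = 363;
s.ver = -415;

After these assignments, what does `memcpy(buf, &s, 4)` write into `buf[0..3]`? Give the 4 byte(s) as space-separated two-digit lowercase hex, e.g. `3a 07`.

4e 5f 4b 98

len:11 = 1870 → 0x74e << 0 → word 0x0000074e
opcode:11 = 363 → 0x16b << 11 → word 0x000b5f4e
ver:10 = -415 → 0x261 << 22 → word 0x984b5f4e
word = 0x984b5f4e → little-endian bytes:
  [0]=0x4e  [1]=0x5f  [2]=0x4b  [3]=0x98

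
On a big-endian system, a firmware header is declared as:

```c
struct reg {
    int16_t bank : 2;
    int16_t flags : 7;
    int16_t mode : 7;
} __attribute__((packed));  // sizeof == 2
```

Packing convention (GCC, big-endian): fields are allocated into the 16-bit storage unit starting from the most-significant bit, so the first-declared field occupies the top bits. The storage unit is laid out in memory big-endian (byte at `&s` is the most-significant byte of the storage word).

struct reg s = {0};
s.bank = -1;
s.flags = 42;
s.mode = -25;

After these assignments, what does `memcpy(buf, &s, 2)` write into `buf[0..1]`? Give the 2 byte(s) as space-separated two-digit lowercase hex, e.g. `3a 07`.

bank (2b) val=-1 bits=0x3 at bit 14: 0xc000
flags (7b) val=42 bits=0x2a at bit 7: 0xd500
mode (7b) val=-25 bits=0x67 at bit 0: 0xd567
word = 0xd567 → big-endian bytes:
  [0]=0xd5  [1]=0x67

d5 67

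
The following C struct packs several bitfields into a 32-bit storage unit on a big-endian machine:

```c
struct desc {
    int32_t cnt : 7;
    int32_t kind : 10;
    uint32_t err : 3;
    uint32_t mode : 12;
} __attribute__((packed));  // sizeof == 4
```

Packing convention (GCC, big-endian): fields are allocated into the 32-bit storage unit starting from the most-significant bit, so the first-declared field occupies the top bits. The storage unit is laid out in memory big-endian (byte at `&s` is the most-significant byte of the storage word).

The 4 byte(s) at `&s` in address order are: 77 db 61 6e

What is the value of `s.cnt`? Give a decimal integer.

[0]=0x77 [1]=0xdb [2]=0x61 [3]=0x6e (big-endian) → word 0x77db616e
cnt [25+:7] = (word>>25) & 0x7f = 59  ←
kind [15+:10] = (word>>15) & 0x3ff = 950
err [12+:3] = (word>>12) & 0x7 = 6
mode [0+:12] = (word>>0) & 0xfff = 366
cnt signed 7b, MSB=0: value = 59

59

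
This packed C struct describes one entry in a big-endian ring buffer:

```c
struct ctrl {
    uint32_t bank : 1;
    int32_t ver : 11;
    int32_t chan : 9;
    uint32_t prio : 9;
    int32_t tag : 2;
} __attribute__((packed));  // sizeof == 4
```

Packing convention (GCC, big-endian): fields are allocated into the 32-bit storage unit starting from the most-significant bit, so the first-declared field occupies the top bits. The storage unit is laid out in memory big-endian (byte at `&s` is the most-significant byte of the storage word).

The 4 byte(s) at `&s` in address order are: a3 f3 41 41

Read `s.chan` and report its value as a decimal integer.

104

[0]=0xa3 [1]=0xf3 [2]=0x41 [3]=0x41 (big-endian) → word 0xa3f34141
bank:1 @ bit 31 → (0xa3f34141>>31)&0x1 = 0x1
ver:11 @ bit 20 → (0xa3f34141>>20)&0x7ff = 0x23f
chan:9 @ bit 11 → (0xa3f34141>>11)&0x1ff = 0x68  ←
prio:9 @ bit 2 → (0xa3f34141>>2)&0x1ff = 0x50
tag:2 @ bit 0 → (0xa3f34141>>0)&0x3 = 0x1
chan signed 9b, MSB=0: value = 104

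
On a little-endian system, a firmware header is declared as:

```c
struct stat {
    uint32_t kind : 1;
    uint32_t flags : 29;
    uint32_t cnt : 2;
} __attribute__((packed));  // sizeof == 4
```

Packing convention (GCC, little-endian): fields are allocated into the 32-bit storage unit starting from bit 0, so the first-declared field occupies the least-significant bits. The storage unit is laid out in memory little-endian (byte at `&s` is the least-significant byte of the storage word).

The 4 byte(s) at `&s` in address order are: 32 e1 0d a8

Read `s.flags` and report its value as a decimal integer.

[0]=0x32 [1]=0xe1 [2]=0x0d [3]=0xa8 (little-endian) → word 0xa80de132
kind [0+:1] = (word>>0) & 0x1 = 0
flags [1+:29] = (word>>1) & 0x1fffffff = 335999129  ←
cnt [30+:2] = (word>>30) & 0x3 = 2

335999129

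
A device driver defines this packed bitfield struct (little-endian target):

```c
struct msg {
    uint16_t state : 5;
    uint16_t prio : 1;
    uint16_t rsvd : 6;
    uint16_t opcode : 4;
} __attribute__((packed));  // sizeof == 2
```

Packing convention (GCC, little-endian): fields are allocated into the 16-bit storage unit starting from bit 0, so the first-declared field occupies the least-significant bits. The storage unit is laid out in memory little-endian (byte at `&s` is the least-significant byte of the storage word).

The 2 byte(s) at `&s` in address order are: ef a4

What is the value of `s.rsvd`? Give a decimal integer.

19

[0]=0xef [1]=0xa4 (little-endian) → word 0xa4ef
state:5 @ bit 0 → (0xa4ef>>0)&0x1f = 0xf
prio:1 @ bit 5 → (0xa4ef>>5)&0x1 = 0x1
rsvd:6 @ bit 6 → (0xa4ef>>6)&0x3f = 0x13  ←
opcode:4 @ bit 12 → (0xa4ef>>12)&0xf = 0xa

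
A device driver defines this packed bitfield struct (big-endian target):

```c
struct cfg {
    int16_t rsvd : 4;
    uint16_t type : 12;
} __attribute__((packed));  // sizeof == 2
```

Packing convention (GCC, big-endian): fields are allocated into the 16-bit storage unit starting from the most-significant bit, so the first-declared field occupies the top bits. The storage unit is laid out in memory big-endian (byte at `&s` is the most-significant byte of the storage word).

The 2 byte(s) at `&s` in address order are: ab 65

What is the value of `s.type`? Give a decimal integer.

[0]=0xab [1]=0x65 (big-endian) → word 0xab65
rsvd [12+:4] = (word>>12) & 0xf = 10
type [0+:12] = (word>>0) & 0xfff = 2917  ←

2917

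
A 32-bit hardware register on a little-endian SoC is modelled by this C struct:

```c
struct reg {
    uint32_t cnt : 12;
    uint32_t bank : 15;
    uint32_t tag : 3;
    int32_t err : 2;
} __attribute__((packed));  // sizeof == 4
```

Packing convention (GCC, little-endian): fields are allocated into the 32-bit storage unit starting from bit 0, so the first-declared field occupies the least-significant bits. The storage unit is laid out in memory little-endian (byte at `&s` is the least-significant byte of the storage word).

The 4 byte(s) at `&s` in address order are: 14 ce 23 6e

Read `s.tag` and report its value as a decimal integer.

5

[0]=0x14 [1]=0xce [2]=0x23 [3]=0x6e (little-endian) → word 0x6e23ce14
cnt:12 @ bit 0 → (0x6e23ce14>>0)&0xfff = 0xe14
bank:15 @ bit 12 → (0x6e23ce14>>12)&0x7fff = 0x623c
tag:3 @ bit 27 → (0x6e23ce14>>27)&0x7 = 0x5  ←
err:2 @ bit 30 → (0x6e23ce14>>30)&0x3 = 0x1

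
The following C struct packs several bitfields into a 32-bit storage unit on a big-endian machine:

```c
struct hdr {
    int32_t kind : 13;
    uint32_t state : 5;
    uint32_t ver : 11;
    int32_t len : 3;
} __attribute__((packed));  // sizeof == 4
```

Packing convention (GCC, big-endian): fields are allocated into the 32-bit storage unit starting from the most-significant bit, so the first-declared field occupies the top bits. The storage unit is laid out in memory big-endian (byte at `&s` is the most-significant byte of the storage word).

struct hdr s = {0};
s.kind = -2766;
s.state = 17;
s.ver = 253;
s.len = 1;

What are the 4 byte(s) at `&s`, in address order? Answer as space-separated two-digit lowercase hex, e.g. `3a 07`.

a9 94 47 e9

kind (13b) val=-2766 bits=0x1532 at bit 19: 0xa9900000
state (5b) val=17 bits=0x11 at bit 14: 0xa9944000
ver (11b) val=253 bits=0xfd at bit 3: 0xa99447e8
len (3b) val=1 bits=0x1 at bit 0: 0xa99447e9
word = 0xa99447e9 → big-endian bytes:
  [0]=0xa9  [1]=0x94  [2]=0x47  [3]=0xe9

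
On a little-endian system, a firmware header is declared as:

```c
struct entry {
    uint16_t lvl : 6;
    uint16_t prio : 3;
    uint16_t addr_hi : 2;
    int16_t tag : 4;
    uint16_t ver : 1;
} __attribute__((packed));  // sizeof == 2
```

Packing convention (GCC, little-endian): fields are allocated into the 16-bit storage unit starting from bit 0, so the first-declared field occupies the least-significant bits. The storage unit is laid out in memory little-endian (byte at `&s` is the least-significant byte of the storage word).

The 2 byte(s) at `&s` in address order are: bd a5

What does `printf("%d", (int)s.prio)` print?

6

[0]=0xbd [1]=0xa5 (little-endian) → word 0xa5bd
lvl [0+:6] = (word>>0) & 0x3f = 61
prio [6+:3] = (word>>6) & 0x7 = 6  ←
addr_hi [9+:2] = (word>>9) & 0x3 = 2
tag [11+:4] = (word>>11) & 0xf = 4
ver [15+:1] = (word>>15) & 0x1 = 1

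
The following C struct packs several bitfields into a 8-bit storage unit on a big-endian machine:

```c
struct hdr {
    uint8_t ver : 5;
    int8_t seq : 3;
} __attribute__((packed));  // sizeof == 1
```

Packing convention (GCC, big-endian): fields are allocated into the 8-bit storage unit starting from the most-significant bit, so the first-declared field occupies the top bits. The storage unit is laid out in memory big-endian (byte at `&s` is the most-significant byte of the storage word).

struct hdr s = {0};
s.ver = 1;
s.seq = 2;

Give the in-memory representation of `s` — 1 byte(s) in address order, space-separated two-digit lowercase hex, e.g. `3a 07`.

ver:5 = 1 → 0x1 << 3 → word 0x08
seq:3 = 2 → 0x2 << 0 → word 0x0a
word = 0x0a → big-endian bytes:
  [0]=0x0a

0a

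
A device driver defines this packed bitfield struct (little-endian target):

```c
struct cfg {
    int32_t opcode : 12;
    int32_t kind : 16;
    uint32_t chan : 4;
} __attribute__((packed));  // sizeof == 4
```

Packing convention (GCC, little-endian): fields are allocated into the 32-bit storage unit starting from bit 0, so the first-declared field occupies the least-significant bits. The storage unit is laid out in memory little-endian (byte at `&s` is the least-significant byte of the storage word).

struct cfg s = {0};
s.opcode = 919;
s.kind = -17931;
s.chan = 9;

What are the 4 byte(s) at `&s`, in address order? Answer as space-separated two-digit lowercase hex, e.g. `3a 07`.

opcode (12b) val=919 bits=0x397 at bit 0: 0x00000397
kind (16b) val=-17931 bits=0xb9f5 at bit 12: 0x0b9f5397
chan (4b) val=9 bits=0x9 at bit 28: 0x9b9f5397
word = 0x9b9f5397 → little-endian bytes:
  [0]=0x97  [1]=0x53  [2]=0x9f  [3]=0x9b

97 53 9f 9b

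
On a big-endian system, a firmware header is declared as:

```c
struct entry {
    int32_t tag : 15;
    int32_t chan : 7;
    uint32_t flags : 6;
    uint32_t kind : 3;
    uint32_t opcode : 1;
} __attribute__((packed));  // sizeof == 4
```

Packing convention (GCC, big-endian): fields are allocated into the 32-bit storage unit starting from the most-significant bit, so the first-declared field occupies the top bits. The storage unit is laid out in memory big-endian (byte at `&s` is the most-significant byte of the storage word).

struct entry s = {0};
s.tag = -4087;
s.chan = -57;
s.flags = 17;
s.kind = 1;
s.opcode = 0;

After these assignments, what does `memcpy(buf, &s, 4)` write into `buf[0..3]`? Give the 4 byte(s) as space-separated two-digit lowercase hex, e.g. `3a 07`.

tag (15b) val=-4087 bits=0x7009 at bit 17: 0xe0120000
chan (7b) val=-57 bits=0x47 at bit 10: 0xe0131c00
flags (6b) val=17 bits=0x11 at bit 4: 0xe0131d10
kind (3b) val=1 bits=0x1 at bit 1: 0xe0131d12
opcode (1b) val=0 bits=0x0 at bit 0: 0xe0131d12
word = 0xe0131d12 → big-endian bytes:
  [0]=0xe0  [1]=0x13  [2]=0x1d  [3]=0x12

e0 13 1d 12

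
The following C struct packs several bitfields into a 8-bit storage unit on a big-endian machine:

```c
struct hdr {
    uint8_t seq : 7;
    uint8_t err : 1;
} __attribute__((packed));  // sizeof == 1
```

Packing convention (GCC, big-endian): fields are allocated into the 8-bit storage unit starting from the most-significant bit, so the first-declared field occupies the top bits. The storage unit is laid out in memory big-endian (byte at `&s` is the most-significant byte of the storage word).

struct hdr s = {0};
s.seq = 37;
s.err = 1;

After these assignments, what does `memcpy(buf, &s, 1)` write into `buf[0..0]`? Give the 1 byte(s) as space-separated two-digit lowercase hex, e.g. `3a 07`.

seq:7 = 37 → 0x25 << 1 → word 0x4a
err:1 = 1 → 0x1 << 0 → word 0x4b
word = 0x4b → big-endian bytes:
  [0]=0x4b

4b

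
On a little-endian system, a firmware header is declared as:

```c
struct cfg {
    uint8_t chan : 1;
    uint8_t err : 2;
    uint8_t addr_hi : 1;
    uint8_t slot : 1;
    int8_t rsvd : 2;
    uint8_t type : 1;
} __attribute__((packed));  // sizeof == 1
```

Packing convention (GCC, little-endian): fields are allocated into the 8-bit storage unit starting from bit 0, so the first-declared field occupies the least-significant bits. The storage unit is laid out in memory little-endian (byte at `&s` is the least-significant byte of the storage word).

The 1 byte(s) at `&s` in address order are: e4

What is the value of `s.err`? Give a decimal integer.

2

[0]=0xe4 (little-endian) → word 0xe4
chan:1 @ bit 0 → (0xe4>>0)&0x1 = 0x0
err:2 @ bit 1 → (0xe4>>1)&0x3 = 0x2  ←
addr_hi:1 @ bit 3 → (0xe4>>3)&0x1 = 0x0
slot:1 @ bit 4 → (0xe4>>4)&0x1 = 0x0
rsvd:2 @ bit 5 → (0xe4>>5)&0x3 = 0x3
type:1 @ bit 7 → (0xe4>>7)&0x1 = 0x1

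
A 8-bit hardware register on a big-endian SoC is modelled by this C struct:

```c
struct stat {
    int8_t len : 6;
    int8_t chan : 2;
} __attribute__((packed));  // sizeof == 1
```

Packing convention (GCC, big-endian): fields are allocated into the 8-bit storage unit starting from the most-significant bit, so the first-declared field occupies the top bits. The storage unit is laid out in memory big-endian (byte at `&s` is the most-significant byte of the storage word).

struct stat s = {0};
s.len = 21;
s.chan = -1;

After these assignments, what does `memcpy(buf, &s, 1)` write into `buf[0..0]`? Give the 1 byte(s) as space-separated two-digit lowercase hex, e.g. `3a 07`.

57

[2+:6] len=21 & 0x3f = 0x15; word=0x54
[0+:2] chan=-1 & 0x3 = 0x3; word=0x57
word = 0x57 → big-endian bytes:
  [0]=0x57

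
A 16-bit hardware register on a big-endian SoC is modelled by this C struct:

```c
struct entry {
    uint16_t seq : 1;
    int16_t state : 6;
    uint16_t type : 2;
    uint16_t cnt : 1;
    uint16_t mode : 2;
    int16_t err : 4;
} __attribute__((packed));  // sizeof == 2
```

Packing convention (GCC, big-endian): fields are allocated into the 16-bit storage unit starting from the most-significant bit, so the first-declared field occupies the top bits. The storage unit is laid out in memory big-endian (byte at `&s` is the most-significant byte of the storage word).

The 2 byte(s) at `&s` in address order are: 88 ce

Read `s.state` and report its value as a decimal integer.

[0]=0x88 [1]=0xce (big-endian) → word 0x88ce
seq:1 @ bit 15 → (0x88ce>>15)&0x1 = 0x1
state:6 @ bit 9 → (0x88ce>>9)&0x3f = 0x4  ←
type:2 @ bit 7 → (0x88ce>>7)&0x3 = 0x1
cnt:1 @ bit 6 → (0x88ce>>6)&0x1 = 0x1
mode:2 @ bit 4 → (0x88ce>>4)&0x3 = 0x0
err:4 @ bit 0 → (0x88ce>>0)&0xf = 0xe
state signed 6b, MSB=0: value = 4

4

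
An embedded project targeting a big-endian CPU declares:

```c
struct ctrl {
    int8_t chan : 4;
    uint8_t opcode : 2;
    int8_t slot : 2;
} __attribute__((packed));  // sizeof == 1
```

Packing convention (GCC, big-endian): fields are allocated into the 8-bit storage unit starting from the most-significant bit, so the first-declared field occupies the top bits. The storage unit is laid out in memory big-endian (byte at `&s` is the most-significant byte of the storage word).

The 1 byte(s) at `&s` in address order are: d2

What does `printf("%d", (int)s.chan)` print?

-3

[0]=0xd2 (big-endian) → word 0xd2
chan:4 @ bit 4 → (0xd2>>4)&0xf = 0xd  ←
opcode:2 @ bit 2 → (0xd2>>2)&0x3 = 0x0
slot:2 @ bit 0 → (0xd2>>0)&0x3 = 0x2
chan signed 4b, MSB=1: 13 - 16 = -3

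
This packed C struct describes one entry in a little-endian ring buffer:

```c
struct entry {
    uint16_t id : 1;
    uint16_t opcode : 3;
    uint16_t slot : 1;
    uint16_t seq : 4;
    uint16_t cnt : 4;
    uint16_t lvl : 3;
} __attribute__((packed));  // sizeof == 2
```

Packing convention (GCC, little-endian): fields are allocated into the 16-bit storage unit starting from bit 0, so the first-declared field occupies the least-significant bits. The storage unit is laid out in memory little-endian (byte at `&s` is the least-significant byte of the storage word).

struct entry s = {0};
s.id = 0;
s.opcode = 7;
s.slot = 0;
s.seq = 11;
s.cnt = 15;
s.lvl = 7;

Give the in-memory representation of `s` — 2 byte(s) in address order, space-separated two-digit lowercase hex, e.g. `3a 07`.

6e ff

id (1b) val=0 bits=0x0 at bit 0: 0x0000
opcode (3b) val=7 bits=0x7 at bit 1: 0x000e
slot (1b) val=0 bits=0x0 at bit 4: 0x000e
seq (4b) val=11 bits=0xb at bit 5: 0x016e
cnt (4b) val=15 bits=0xf at bit 9: 0x1f6e
lvl (3b) val=7 bits=0x7 at bit 13: 0xff6e
word = 0xff6e → little-endian bytes:
  [0]=0x6e  [1]=0xff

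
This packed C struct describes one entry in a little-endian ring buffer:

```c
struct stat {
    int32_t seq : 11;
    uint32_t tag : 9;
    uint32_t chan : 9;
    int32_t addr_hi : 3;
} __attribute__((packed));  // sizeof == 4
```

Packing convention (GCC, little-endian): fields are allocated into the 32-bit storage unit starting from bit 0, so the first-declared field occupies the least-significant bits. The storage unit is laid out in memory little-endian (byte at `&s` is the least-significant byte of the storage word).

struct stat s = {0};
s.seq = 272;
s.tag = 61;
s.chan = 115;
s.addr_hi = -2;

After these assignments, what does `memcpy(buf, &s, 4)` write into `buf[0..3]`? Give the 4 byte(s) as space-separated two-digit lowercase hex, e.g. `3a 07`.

10 e9 31 c7

[0+:11] seq=272 & 0x7ff = 0x110; word=0x00000110
[11+:9] tag=61 & 0x1ff = 0x3d; word=0x0001e910
[20+:9] chan=115 & 0x1ff = 0x73; word=0x0731e910
[29+:3] addr_hi=-2 & 0x7 = 0x6; word=0xc731e910
word = 0xc731e910 → little-endian bytes:
  [0]=0x10  [1]=0xe9  [2]=0x31  [3]=0xc7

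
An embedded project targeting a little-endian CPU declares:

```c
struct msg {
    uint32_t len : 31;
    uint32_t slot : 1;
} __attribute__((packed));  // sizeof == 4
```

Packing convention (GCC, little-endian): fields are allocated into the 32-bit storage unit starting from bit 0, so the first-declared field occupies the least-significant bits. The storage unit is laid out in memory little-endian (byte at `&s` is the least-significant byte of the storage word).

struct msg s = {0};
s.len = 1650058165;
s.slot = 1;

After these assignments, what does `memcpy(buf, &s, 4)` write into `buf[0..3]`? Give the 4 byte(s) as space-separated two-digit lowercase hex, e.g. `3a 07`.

b5 e3 59 e2

[0+:31] len=1650058165 & 0x7fffffff = 0x6259e3b5; word=0x6259e3b5
[31+:1] slot=1 & 0x1 = 0x1; word=0xe259e3b5
word = 0xe259e3b5 → little-endian bytes:
  [0]=0xb5  [1]=0xe3  [2]=0x59  [3]=0xe2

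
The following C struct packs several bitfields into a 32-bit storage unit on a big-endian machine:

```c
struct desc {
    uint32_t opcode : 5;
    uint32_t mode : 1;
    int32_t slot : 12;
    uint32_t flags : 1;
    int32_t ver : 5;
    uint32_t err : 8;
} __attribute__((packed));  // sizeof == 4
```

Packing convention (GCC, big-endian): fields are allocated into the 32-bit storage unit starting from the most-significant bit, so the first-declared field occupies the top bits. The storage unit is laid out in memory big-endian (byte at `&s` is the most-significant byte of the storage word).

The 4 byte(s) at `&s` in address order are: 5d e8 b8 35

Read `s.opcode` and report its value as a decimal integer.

[0]=0x5d [1]=0xe8 [2]=0xb8 [3]=0x35 (big-endian) → word 0x5de8b835
opcode:5 @ bit 27 → (0x5de8b835>>27)&0x1f = 0xb  ←
mode:1 @ bit 26 → (0x5de8b835>>26)&0x1 = 0x1
slot:12 @ bit 14 → (0x5de8b835>>14)&0xfff = 0x7a2
flags:1 @ bit 13 → (0x5de8b835>>13)&0x1 = 0x1
ver:5 @ bit 8 → (0x5de8b835>>8)&0x1f = 0x18
err:8 @ bit 0 → (0x5de8b835>>0)&0xff = 0x35

11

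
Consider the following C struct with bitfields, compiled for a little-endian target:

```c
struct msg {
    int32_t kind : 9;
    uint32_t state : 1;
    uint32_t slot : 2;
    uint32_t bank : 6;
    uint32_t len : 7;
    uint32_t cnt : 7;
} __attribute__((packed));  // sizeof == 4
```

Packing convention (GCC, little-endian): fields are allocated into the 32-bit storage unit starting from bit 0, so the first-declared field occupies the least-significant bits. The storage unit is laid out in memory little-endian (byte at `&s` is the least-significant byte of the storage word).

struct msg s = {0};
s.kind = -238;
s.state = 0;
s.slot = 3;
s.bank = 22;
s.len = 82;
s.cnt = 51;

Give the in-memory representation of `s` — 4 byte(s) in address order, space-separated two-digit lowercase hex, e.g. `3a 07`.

[0+:9] kind=-238 & 0x1ff = 0x112; word=0x00000112
[9+:1] state=0 & 0x1 = 0x0; word=0x00000112
[10+:2] slot=3 & 0x3 = 0x3; word=0x00000d12
[12+:6] bank=22 & 0x3f = 0x16; word=0x00016d12
[18+:7] len=82 & 0x7f = 0x52; word=0x01496d12
[25+:7] cnt=51 & 0x7f = 0x33; word=0x67496d12
word = 0x67496d12 → little-endian bytes:
  [0]=0x12  [1]=0x6d  [2]=0x49  [3]=0x67

12 6d 49 67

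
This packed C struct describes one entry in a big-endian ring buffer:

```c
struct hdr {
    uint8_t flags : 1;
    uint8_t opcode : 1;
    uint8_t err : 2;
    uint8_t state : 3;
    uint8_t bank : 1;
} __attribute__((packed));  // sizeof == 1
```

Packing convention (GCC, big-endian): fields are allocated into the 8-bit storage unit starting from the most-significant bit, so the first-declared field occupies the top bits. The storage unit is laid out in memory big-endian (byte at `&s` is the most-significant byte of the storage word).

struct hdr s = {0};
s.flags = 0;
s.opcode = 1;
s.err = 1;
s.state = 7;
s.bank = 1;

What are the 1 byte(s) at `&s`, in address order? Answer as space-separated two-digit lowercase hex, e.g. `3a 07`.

flags:1 = 0 → 0x0 << 7 → word 0x00
opcode:1 = 1 → 0x1 << 6 → word 0x40
err:2 = 1 → 0x1 << 4 → word 0x50
state:3 = 7 → 0x7 << 1 → word 0x5e
bank:1 = 1 → 0x1 << 0 → word 0x5f
word = 0x5f → big-endian bytes:
  [0]=0x5f

5f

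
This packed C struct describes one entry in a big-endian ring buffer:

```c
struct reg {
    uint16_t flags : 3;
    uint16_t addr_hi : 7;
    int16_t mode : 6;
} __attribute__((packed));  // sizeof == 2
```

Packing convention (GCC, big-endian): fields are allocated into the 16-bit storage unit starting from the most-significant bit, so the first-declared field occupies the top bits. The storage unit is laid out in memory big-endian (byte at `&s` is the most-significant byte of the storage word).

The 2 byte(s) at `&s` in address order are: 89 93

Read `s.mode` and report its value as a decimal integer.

19

[0]=0x89 [1]=0x93 (big-endian) → word 0x8993
flags [13+:3] = (word>>13) & 0x7 = 4
addr_hi [6+:7] = (word>>6) & 0x7f = 38
mode [0+:6] = (word>>0) & 0x3f = 19  ←
mode signed 6b, MSB=0: value = 19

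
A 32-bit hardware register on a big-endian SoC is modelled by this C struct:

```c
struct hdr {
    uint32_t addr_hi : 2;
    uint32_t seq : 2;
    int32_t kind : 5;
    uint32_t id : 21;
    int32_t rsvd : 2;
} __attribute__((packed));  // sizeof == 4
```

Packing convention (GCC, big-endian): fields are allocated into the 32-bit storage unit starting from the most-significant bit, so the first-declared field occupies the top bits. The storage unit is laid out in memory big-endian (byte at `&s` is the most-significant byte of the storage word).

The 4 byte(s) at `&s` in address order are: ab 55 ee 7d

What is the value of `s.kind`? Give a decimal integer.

-10

[0]=0xab [1]=0x55 [2]=0xee [3]=0x7d (big-endian) → word 0xab55ee7d
addr_hi [30+:2] = (word>>30) & 0x3 = 2
seq [28+:2] = (word>>28) & 0x3 = 2
kind [23+:5] = (word>>23) & 0x1f = 22  ←
id [2+:21] = (word>>2) & 0x1fffff = 1407903
rsvd [0+:2] = (word>>0) & 0x3 = 1
kind signed 5b, MSB=1: 22 - 32 = -10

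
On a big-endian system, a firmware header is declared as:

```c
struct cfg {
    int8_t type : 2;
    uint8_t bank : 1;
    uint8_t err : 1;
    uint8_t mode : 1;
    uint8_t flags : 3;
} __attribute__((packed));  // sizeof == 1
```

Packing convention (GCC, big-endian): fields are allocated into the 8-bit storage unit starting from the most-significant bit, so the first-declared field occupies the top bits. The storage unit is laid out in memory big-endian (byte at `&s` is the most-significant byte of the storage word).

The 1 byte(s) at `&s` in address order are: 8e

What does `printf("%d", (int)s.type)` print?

[0]=0x8e (big-endian) → word 0x8e
type [6+:2] = (word>>6) & 0x3 = 2  ←
bank [5+:1] = (word>>5) & 0x1 = 0
err [4+:1] = (word>>4) & 0x1 = 0
mode [3+:1] = (word>>3) & 0x1 = 1
flags [0+:3] = (word>>0) & 0x7 = 6
type signed 2b, MSB=1: 2 - 4 = -2

-2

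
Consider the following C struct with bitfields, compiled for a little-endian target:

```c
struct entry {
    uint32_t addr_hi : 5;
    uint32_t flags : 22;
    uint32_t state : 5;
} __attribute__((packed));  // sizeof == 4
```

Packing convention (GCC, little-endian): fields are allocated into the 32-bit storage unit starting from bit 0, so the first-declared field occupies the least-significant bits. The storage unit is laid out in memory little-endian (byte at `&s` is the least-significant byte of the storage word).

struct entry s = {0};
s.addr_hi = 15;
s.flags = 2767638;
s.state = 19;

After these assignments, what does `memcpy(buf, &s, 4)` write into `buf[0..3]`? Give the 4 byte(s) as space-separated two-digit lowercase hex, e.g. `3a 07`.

cf 62 47 9d

addr_hi (5b) val=15 bits=0xf at bit 0: 0x0000000f
flags (22b) val=2767638 bits=0x2a3b16 at bit 5: 0x054762cf
state (5b) val=19 bits=0x13 at bit 27: 0x9d4762cf
word = 0x9d4762cf → little-endian bytes:
  [0]=0xcf  [1]=0x62  [2]=0x47  [3]=0x9d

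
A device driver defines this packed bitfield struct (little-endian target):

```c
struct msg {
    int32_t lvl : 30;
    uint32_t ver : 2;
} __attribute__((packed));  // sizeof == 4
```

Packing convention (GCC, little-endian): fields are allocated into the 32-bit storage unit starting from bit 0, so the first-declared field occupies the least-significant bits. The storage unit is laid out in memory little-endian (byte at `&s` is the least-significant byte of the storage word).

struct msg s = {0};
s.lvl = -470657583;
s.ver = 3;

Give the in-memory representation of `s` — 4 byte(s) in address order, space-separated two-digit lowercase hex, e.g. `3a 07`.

d1 55 f2 e3

[0+:30] lvl=-470657583 & 0x3fffffff = 0x23f255d1; word=0x23f255d1
[30+:2] ver=3 & 0x3 = 0x3; word=0xe3f255d1
word = 0xe3f255d1 → little-endian bytes:
  [0]=0xd1  [1]=0x55  [2]=0xf2  [3]=0xe3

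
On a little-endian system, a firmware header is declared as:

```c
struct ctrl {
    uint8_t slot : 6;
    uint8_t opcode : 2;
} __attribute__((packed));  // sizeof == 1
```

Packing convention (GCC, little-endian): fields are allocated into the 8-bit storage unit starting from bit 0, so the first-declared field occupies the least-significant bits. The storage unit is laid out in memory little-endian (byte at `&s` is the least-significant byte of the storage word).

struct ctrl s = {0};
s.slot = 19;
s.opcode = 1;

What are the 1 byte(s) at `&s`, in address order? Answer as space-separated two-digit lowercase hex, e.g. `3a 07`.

[0+:6] slot=19 & 0x3f = 0x13; word=0x13
[6+:2] opcode=1 & 0x3 = 0x1; word=0x53
word = 0x53 → little-endian bytes:
  [0]=0x53

53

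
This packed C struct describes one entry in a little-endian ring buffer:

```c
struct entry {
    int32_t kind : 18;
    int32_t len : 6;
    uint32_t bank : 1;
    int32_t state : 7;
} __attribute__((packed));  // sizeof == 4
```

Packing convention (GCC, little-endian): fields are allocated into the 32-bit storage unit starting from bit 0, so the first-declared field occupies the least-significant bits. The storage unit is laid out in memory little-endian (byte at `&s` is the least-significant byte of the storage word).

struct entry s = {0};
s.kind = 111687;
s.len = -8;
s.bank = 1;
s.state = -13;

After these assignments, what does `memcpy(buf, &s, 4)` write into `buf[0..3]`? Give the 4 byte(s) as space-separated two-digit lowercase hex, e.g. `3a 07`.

[0+:18] kind=111687 & 0x3ffff = 0x1b447; word=0x0001b447
[18+:6] len=-8 & 0x3f = 0x38; word=0x00e1b447
[24+:1] bank=1 & 0x1 = 0x1; word=0x01e1b447
[25+:7] state=-13 & 0x7f = 0x73; word=0xe7e1b447
word = 0xe7e1b447 → little-endian bytes:
  [0]=0x47  [1]=0xb4  [2]=0xe1  [3]=0xe7

47 b4 e1 e7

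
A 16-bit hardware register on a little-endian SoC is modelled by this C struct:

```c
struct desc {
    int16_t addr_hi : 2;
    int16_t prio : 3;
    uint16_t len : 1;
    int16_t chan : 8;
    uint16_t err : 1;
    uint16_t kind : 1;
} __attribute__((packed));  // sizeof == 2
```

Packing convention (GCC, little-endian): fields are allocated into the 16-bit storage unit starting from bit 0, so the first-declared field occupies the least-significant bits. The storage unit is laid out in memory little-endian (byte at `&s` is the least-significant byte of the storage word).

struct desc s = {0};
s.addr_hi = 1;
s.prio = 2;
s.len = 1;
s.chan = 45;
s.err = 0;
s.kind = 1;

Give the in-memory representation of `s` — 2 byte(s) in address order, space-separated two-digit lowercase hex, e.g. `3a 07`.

[0+:2] addr_hi=1 & 0x3 = 0x1; word=0x0001
[2+:3] prio=2 & 0x7 = 0x2; word=0x0009
[5+:1] len=1 & 0x1 = 0x1; word=0x0029
[6+:8] chan=45 & 0xff = 0x2d; word=0x0b69
[14+:1] err=0 & 0x1 = 0x0; word=0x0b69
[15+:1] kind=1 & 0x1 = 0x1; word=0x8b69
word = 0x8b69 → little-endian bytes:
  [0]=0x69  [1]=0x8b

69 8b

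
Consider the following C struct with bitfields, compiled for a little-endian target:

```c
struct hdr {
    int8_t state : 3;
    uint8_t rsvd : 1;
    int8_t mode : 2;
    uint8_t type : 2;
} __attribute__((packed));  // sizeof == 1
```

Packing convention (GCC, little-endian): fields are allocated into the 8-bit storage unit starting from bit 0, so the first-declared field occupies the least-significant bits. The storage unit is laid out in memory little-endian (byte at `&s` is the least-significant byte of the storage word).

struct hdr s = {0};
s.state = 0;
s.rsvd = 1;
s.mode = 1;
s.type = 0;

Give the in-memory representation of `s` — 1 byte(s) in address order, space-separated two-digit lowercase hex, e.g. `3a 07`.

18

state:3 = 0 → 0x0 << 0 → word 0x00
rsvd:1 = 1 → 0x1 << 3 → word 0x08
mode:2 = 1 → 0x1 << 4 → word 0x18
type:2 = 0 → 0x0 << 6 → word 0x18
word = 0x18 → little-endian bytes:
  [0]=0x18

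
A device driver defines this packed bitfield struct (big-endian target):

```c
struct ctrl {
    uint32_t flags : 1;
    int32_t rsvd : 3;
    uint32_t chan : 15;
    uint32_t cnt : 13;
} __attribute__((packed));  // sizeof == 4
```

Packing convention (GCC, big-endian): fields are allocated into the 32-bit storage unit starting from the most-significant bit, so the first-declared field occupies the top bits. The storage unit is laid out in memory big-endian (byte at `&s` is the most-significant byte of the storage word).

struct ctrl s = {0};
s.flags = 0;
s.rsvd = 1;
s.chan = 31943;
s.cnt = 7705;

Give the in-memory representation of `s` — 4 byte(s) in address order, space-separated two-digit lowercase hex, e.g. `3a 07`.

1f 98 fe 19

flags:1 = 0 → 0x0 << 31 → word 0x00000000
rsvd:3 = 1 → 0x1 << 28 → word 0x10000000
chan:15 = 31943 → 0x7cc7 << 13 → word 0x1f98e000
cnt:13 = 7705 → 0x1e19 << 0 → word 0x1f98fe19
word = 0x1f98fe19 → big-endian bytes:
  [0]=0x1f  [1]=0x98  [2]=0xfe  [3]=0x19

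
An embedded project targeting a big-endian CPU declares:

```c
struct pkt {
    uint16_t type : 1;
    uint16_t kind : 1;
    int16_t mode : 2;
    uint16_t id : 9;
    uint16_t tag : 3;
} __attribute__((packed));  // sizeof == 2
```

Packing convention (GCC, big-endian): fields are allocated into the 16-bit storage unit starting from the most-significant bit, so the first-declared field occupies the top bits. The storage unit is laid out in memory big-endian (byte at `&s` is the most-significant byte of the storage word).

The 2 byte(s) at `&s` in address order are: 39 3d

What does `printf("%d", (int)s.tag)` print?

5

[0]=0x39 [1]=0x3d (big-endian) → word 0x393d
type [15+:1] = (word>>15) & 0x1 = 0
kind [14+:1] = (word>>14) & 0x1 = 0
mode [12+:2] = (word>>12) & 0x3 = 3
id [3+:9] = (word>>3) & 0x1ff = 295
tag [0+:3] = (word>>0) & 0x7 = 5  ←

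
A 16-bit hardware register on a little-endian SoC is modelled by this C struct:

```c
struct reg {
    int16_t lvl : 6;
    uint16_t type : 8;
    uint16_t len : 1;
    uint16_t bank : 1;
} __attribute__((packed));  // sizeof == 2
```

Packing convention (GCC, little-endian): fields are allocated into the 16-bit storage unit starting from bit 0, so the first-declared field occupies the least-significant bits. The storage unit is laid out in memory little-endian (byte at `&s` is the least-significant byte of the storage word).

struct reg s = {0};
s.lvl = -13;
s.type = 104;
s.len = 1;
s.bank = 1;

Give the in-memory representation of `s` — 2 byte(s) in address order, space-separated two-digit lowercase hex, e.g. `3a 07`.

33 da

lvl (6b) val=-13 bits=0x33 at bit 0: 0x0033
type (8b) val=104 bits=0x68 at bit 6: 0x1a33
len (1b) val=1 bits=0x1 at bit 14: 0x5a33
bank (1b) val=1 bits=0x1 at bit 15: 0xda33
word = 0xda33 → little-endian bytes:
  [0]=0x33  [1]=0xda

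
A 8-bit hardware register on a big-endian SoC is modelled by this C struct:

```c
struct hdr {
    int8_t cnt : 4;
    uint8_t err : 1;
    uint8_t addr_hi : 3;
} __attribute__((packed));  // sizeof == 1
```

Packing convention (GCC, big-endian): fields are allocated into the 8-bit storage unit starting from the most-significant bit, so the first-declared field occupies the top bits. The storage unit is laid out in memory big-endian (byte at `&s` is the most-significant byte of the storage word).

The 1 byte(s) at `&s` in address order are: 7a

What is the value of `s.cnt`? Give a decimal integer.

7

[0]=0x7a (big-endian) → word 0x7a
cnt:4 @ bit 4 → (0x7a>>4)&0xf = 0x7  ←
err:1 @ bit 3 → (0x7a>>3)&0x1 = 0x1
addr_hi:3 @ bit 0 → (0x7a>>0)&0x7 = 0x2
cnt signed 4b, MSB=0: value = 7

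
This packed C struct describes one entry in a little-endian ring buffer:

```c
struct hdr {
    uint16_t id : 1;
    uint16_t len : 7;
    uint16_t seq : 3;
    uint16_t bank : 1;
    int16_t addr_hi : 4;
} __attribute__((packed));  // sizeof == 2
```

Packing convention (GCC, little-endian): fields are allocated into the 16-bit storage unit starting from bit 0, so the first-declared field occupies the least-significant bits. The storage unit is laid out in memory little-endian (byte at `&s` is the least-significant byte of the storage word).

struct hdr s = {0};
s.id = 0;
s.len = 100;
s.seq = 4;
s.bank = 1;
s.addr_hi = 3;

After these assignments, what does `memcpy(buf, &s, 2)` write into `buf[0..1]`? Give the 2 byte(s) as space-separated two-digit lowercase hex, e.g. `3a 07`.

c8 3c

[0+:1] id=0 & 0x1 = 0x0; word=0x0000
[1+:7] len=100 & 0x7f = 0x64; word=0x00c8
[8+:3] seq=4 & 0x7 = 0x4; word=0x04c8
[11+:1] bank=1 & 0x1 = 0x1; word=0x0cc8
[12+:4] addr_hi=3 & 0xf = 0x3; word=0x3cc8
word = 0x3cc8 → little-endian bytes:
  [0]=0xc8  [1]=0x3c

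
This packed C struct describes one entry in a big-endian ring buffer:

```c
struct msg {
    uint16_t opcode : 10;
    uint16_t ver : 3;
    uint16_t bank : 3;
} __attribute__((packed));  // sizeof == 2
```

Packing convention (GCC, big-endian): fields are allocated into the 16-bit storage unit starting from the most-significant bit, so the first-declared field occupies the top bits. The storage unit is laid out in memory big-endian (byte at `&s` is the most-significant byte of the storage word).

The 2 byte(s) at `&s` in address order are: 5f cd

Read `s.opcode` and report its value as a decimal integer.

383

[0]=0x5f [1]=0xcd (big-endian) → word 0x5fcd
opcode:10 @ bit 6 → (0x5fcd>>6)&0x3ff = 0x17f  ←
ver:3 @ bit 3 → (0x5fcd>>3)&0x7 = 0x1
bank:3 @ bit 0 → (0x5fcd>>0)&0x7 = 0x5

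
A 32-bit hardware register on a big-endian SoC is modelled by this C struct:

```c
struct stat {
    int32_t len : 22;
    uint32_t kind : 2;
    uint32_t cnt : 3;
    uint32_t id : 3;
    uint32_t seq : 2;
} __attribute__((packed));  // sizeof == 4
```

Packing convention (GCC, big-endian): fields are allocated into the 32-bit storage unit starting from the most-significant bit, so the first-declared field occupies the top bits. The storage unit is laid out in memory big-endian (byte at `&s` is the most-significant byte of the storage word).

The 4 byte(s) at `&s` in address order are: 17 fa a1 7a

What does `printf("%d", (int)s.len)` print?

392872

[0]=0x17 [1]=0xfa [2]=0xa1 [3]=0x7a (big-endian) → word 0x17faa17a
len [10+:22] = (word>>10) & 0x3fffff = 392872  ←
kind [8+:2] = (word>>8) & 0x3 = 1
cnt [5+:3] = (word>>5) & 0x7 = 3
id [2+:3] = (word>>2) & 0x7 = 6
seq [0+:2] = (word>>0) & 0x3 = 2
len signed 22b, MSB=0: value = 392872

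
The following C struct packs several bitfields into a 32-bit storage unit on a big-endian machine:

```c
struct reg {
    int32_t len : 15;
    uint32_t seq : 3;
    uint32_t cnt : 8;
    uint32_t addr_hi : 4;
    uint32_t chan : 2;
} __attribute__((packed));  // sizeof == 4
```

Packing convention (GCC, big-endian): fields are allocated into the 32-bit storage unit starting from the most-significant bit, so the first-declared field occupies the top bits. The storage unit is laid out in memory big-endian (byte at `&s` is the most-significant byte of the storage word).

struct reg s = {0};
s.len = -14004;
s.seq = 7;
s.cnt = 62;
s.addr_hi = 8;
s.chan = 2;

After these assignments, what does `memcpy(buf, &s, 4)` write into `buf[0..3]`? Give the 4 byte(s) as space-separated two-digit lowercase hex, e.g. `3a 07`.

92 99 cf a2

len (15b) val=-14004 bits=0x494c at bit 17: 0x92980000
seq (3b) val=7 bits=0x7 at bit 14: 0x9299c000
cnt (8b) val=62 bits=0x3e at bit 6: 0x9299cf80
addr_hi (4b) val=8 bits=0x8 at bit 2: 0x9299cfa0
chan (2b) val=2 bits=0x2 at bit 0: 0x9299cfa2
word = 0x9299cfa2 → big-endian bytes:
  [0]=0x92  [1]=0x99  [2]=0xcf  [3]=0xa2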